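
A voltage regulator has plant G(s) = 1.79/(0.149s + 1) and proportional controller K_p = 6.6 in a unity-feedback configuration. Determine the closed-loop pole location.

s = -86

Closed loop: T(s) = K_p·G/(1+K_p·G) = 11.81/(0.149s + 1 + 11.81), with pole at s = −(1 + 11.81)/0.149 = −86.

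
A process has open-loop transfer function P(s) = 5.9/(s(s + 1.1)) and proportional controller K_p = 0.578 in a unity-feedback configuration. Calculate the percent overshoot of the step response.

37.5%

From 1 + K_pP(s) = 0: s² + 1.1s + 3.41 = 0 ⇒ ω_n = 1.847, ζ = 0.2978.
%OS = 100·exp(−πζ/√(1−ζ²)) = 100·exp(−π·0.2978/√0.9113) = 37.5%.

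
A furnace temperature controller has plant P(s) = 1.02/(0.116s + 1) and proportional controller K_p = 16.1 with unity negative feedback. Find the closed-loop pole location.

Closed loop: T(s) = K_p·P/(1+K_p·P) = 16.42/(0.116s + 1 + 16.42), with pole at s = −(1 + 16.42)/0.116 = −150.2.

s = -150.2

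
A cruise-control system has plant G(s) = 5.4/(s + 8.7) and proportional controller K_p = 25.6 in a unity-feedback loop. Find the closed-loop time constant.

τ = 0.00681 s

Closed-loop transfer function: T(s) = K_p·G(s)/(1 + K_p·G(s)) = 138.2/(s + 8.7 + 138.2) = 138.2/(s + 146.9).
Time constant τ = 1/146.9 = 0.00681 s.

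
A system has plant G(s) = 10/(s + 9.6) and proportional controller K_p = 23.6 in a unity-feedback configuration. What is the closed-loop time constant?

τ = 0.00407 s

Closed-loop transfer function: T(s) = K_p·G(s)/(1 + K_p·G(s)) = 236/(s + 9.6 + 236) = 236/(s + 245.6).
Time constant τ = 1/245.6 = 0.00407 s.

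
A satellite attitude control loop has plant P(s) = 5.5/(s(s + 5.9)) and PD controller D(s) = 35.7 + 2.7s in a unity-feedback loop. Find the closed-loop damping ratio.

ζ = 0.74

Forward path: (35.7 + 2.7s)·5.5/(s(s+5.9)). The closed-loop characteristic equation is s² + (5.9 + 5.5·2.7)s + 5.5·35.7 = 0.
That is s² + 20.75s + 196.4 = 0, so ω_n = 14.01 rad/s and ζ = 20.75/(2·14.01) = 0.7404.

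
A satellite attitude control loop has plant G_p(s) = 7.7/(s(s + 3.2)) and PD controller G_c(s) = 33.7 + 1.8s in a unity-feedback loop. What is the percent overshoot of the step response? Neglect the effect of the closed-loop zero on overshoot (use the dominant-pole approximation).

14.1%

Forward path: (33.7 + 1.8s)·7.7/(s(s+3.2)). The closed-loop characteristic equation is s² + (3.2 + 7.7·1.8)s + 7.7·33.7 = 0.
That is s² + 17.06s + 259.5 = 0, so ω_n = 16.11 rad/s and ζ = 17.06/(2·16.11) = 0.5295.
%OS = 100·exp(−πζ/√(1−ζ²)) = 14.1%.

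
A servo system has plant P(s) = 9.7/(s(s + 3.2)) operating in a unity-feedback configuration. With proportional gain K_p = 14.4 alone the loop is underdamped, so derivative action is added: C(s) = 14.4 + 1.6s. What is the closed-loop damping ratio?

ζ = 0.792

Forward path: (14.4 + 1.6s)·9.7/(s(s+3.2)). The closed-loop characteristic equation is s² + (3.2 + 9.7·1.6)s + 9.7·14.4 = 0.
That is s² + 18.72s + 139.7 = 0, so ω_n = 11.82 rad/s and ζ = 18.72/(2·11.82) = 0.792.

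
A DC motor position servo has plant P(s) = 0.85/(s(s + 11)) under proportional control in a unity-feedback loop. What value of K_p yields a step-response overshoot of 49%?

K_p = 726

From %OS = 100·exp(−πζ/√(1−ζ²)) = 49%, ζ = −ln(0.49)/√(π²+ln²(0.49)) = 0.2214.
Characteristic equation s² + 11s + 0.85K_p = 0 gives ζ = 11/(2√(0.85K_p)).
Setting ζ = 0.2214: √(0.85K_p) = 11/(2·0.2214) = 24.84, so K_p = 617/0.85 = 726.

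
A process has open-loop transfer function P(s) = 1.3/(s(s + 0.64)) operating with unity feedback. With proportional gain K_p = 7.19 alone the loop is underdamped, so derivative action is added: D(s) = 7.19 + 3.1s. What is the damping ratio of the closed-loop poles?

ζ = 0.764

Forward path: (7.19 + 3.1s)·1.3/(s(s+0.64)). The closed-loop characteristic equation is s² + (0.64 + 1.3·3.1)s + 1.3·7.19 = 0.
That is s² + 4.67s + 9.347 = 0, so ω_n = 3.057 rad/s and ζ = 4.67/(2·3.057) = 0.7637.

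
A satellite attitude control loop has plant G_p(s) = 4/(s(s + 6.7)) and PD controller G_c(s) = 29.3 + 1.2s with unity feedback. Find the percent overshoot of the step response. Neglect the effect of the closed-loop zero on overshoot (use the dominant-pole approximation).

Forward path: (29.3 + 1.2s)·4/(s(s+6.7)). The closed-loop characteristic equation is s² + (6.7 + 4·1.2)s + 4·29.3 = 0.
That is s² + 11.5s + 117.2 = 0, so ω_n = 10.83 rad/s and ζ = 11.5/(2·10.83) = 0.5311.
%OS = 100·exp(−πζ/√(1−ζ²)) = 14%.

14%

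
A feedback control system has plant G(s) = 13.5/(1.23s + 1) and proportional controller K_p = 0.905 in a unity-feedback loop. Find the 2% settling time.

T_s ≈ 0.372 s

Closed loop: T(s) = K_p·G/(1+K_p·G) = 12.22/(1.23s + 1 + 12.22), with pole at s = −(1 + 12.22)/1.23 = −10.75.
τ = 1/10.75 = 0.09306 s, so 2% settling time ≈ 4τ = 0.372 s.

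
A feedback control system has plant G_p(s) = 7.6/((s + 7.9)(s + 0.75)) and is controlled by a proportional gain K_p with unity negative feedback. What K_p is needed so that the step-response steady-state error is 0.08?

Steady-state error for a unit step on this type-0 loop is 1/(1 + K_p·G_p(0)).
G_p(0) = 1.283. Require 1/(1 + K_p·1.283) = 0.08, so 1 + 1.283·K_p = 12.5.
K_p = (12.5 − 1)/1.283 = 8.97.

K_p = 8.97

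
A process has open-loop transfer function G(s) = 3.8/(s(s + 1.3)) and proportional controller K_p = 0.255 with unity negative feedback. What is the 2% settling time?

Closed-loop characteristic equation: s² + 1.3s + 0.969 = 0, so ω_n = 0.9844 rad/s and ζ = 1.3/(2·0.9844) = 0.6603.
2% settling time T_s ≈ 4/(ζω_n) = 4/0.65 = 6.15 s.

T_s ≈ 6.15 s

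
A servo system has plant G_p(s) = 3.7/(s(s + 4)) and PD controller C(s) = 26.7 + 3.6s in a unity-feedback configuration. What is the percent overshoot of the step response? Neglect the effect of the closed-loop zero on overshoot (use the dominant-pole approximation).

Forward path: (26.7 + 3.6s)·3.7/(s(s+4)). The closed-loop characteristic equation is s² + (4 + 3.7·3.6)s + 3.7·26.7 = 0.
That is s² + 17.32s + 98.79 = 0, so ω_n = 9.939 rad/s and ζ = 17.32/(2·9.939) = 0.8713.
%OS = 100·exp(−πζ/√(1−ζ²)) = 0.378%.

0.378%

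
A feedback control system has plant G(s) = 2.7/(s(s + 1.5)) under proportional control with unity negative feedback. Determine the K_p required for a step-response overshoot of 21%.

K_p = 1.05

From %OS = 100·exp(−πζ/√(1−ζ²)) = 21%, ζ = −ln(0.21)/√(π²+ln²(0.21)) = 0.4449.
Characteristic equation s² + 1.5s + 2.7K_p = 0 gives ζ = 1.5/(2√(2.7K_p)).
Setting ζ = 0.4449: √(2.7K_p) = 1.5/(2·0.4449) = 1.686, so K_p = 2.842/2.7 = 1.05.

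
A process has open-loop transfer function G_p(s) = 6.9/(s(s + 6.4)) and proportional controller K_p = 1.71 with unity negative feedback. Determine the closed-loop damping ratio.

1 + K_p·G_p(s) = 0 gives s² + 6.4s + 11.8 = 0.
Matching s² + 2ζω_n s + ω_n²: ω_n = √11.8 = 3.435 rad/s and 2ζω_n = 6.4, so ζ = 6.4/(2·3.435) = 0.932.

ζ = 0.932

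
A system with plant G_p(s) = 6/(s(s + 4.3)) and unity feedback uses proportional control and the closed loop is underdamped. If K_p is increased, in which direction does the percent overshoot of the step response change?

Characteristic equation s² + 4.3s + K_p·6 = 0: raising K_p raises ω_n while 2ζω_n = 4.3 is fixed, so ζ falls and overshoot grows.

increase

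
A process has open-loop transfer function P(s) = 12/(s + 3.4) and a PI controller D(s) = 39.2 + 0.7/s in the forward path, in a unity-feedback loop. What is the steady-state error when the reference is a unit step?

0

The open loop D(s)P(s) has a pole at the origin (type 1), so the static position error constant is infinite and e_ss = 1/(1+∞) = 0.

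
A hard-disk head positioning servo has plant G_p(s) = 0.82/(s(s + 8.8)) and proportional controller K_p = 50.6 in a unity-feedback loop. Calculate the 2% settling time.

The closed-loop denominator s² + 8.8s + 41.49 gives ω_n = √41.49 = 6.441 and ζ = 8.8/(2ω_n) = 0.6831.
2% settling time T_s ≈ 4/(ζω_n) = 4/4.4 = 0.909 s.

T_s ≈ 0.909 s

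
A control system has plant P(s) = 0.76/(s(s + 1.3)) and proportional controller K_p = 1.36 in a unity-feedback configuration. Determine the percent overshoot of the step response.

Closed-loop characteristic equation: s² + 1.3s + 1.034 = 0, so ω_n = 1.017 rad/s and ζ = 1.3/(2·1.017) = 0.6393.
%OS = 100·exp(−πζ/√(1−ζ²)) = 100·exp(−π·0.6393/√0.5912) = 7.34%.

7.34%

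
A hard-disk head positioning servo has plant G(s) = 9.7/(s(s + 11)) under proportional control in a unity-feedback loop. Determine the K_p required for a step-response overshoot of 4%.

K_p = 6.09

From %OS = 100·exp(−πζ/√(1−ζ²)) = 4%, ζ = −ln(0.04)/√(π²+ln²(0.04)) = 0.7156.
Characteristic equation s² + 11s + 9.7K_p = 0 gives ζ = 11/(2√(9.7K_p)).
Setting ζ = 0.7156: √(9.7K_p) = 11/(2·0.7156) = 7.685, so K_p = 59.06/9.7 = 6.09.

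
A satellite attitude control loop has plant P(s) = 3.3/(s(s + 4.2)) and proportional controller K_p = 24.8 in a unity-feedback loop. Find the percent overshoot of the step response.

The closed-loop denominator s² + 4.2s + 81.84 gives ω_n = √81.84 = 9.047 and ζ = 4.2/(2ω_n) = 0.2321.
%OS = 100·exp(−πζ/√(1−ζ²)) = 100·exp(−π·0.2321/√0.9461) = 47.2%.

47.2%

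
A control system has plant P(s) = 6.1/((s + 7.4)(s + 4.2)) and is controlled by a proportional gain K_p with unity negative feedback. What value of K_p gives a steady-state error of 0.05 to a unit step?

K_p = 96.8

For a type-0 loop with proportional control, e_ss = 1/(1 + K_p·P(0)).
P(0) = 0.1963. Require 1/(1 + K_p·0.1963) = 0.05, so 1 + 0.1963·K_p = 20.
K_p = (20 − 1)/0.1963 = 96.8.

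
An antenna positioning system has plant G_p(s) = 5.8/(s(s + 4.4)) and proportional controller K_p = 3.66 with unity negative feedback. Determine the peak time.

T_p = 0.776 s

From 1 + K_pG_p(s) = 0: s² + 4.4s + 21.23 = 0 ⇒ ω_n = 4.607, ζ = 0.4775.
Damped frequency ω_d = ω_n√(1−ζ²) = 4.048 rad/s, so peak time T_p = π/ω_d = 0.776 s.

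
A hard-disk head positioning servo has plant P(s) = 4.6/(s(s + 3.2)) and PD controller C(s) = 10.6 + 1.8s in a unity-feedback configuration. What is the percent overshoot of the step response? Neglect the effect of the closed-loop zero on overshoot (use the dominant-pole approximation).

Forward path: (10.6 + 1.8s)·4.6/(s(s+3.2)). The closed-loop characteristic equation is s² + (3.2 + 4.6·1.8)s + 4.6·10.6 = 0.
That is s² + 11.48s + 48.76 = 0, so ω_n = 6.983 rad/s and ζ = 11.48/(2·6.983) = 0.822.
%OS = 100·exp(−πζ/√(1−ζ²)) = 1.07%.

1.07%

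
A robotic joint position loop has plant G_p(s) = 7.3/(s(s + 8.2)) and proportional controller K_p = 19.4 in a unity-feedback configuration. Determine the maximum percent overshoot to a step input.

31.6%

The closed-loop denominator s² + 8.2s + 141.6 gives ω_n = √141.6 = 11.9 and ζ = 8.2/(2ω_n) = 0.3445.
%OS = 100·exp(−πζ/√(1−ζ²)) = 100·exp(−π·0.3445/√0.8813) = 31.6%.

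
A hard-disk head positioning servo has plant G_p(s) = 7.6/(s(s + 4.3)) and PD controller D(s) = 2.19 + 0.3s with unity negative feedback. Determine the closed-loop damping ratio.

Forward path: (2.19 + 0.3s)·7.6/(s(s+4.3)). The closed-loop characteristic equation is s² + (4.3 + 7.6·0.3)s + 7.6·2.19 = 0.
That is s² + 6.58s + 16.64 = 0, so ω_n = 4.08 rad/s and ζ = 6.58/(2·4.08) = 0.8064.

ζ = 0.806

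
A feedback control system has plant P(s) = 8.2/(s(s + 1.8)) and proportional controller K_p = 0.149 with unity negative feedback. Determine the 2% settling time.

From 1 + K_pP(s) = 0: s² + 1.8s + 1.222 = 0 ⇒ ω_n = 1.105, ζ = 0.8142.
2% settling time T_s ≈ 4/(ζω_n) = 4/0.9 = 4.44 s.

T_s ≈ 4.44 s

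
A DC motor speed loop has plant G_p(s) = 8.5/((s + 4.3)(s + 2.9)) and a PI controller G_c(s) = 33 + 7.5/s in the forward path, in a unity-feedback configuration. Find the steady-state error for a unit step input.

0

The open loop G_c(s)G_p(s) has a pole at the origin (type 1), so the static position error constant is infinite and e_ss = 1/(1+∞) = 0.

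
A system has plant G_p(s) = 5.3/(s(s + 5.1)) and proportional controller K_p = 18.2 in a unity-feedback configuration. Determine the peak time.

The closed-loop denominator s² + 5.1s + 96.46 gives ω_n = √96.46 = 9.821 and ζ = 5.1/(2ω_n) = 0.2596.
Damped frequency ω_d = ω_n√(1−ζ²) = 9.485 rad/s, so peak time T_p = π/ω_d = 0.331 s.

T_p = 0.331 s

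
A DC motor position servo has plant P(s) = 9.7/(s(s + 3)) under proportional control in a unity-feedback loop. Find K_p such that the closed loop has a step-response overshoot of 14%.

K_p = 0.824

From %OS = 100·exp(−πζ/√(1−ζ²)) = 14%, ζ = −ln(0.14)/√(π²+ln²(0.14)) = 0.5305.
Characteristic equation s² + 3s + 9.7K_p = 0 gives ζ = 3/(2√(9.7K_p)).
Setting ζ = 0.5305: √(9.7K_p) = 3/(2·0.5305) = 2.827, so K_p = 7.995/9.7 = 0.824.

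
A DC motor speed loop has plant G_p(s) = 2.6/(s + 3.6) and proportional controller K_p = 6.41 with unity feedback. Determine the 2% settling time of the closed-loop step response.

T_s ≈ 0.197 s

Closed-loop transfer function: T(s) = K_p·G_p(s)/(1 + K_p·G_p(s)) = 16.67/(s + 3.6 + 16.67) = 16.67/(s + 20.27).
Time constant τ = 1/20.27 = 0.04934 s, so the 2% settling time is about 4τ = 0.197 s.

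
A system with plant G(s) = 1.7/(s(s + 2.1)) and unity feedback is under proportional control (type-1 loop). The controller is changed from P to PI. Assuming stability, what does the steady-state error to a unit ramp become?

0

The integrator raises the loop to type 2, so K_v → ∞ and e_ss to a ramp is zero.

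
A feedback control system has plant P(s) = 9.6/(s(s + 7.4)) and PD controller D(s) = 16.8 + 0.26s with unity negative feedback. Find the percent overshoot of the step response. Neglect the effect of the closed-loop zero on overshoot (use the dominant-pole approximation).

26.5%

Forward path: (16.8 + 0.26s)·9.6/(s(s+7.4)). The closed-loop characteristic equation is s² + (7.4 + 9.6·0.26)s + 9.6·16.8 = 0.
That is s² + 9.896s + 161.3 = 0, so ω_n = 12.7 rad/s and ζ = 9.896/(2·12.7) = 0.3896.
%OS = 100·exp(−πζ/√(1−ζ²)) = 26.5%.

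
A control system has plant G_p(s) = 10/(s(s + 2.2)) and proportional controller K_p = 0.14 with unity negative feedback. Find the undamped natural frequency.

With unity feedback the closed-loop characteristic equation is s² + 2.2s + 0.14·10 = s² + 2.2s + 1.4 = 0.
So ω_n² = 1.4 ⇒ ω_n = 1.183 rad/s, and ζ = 2.2/(2ω_n) = 0.93.

ω_n = 1.18 rad/s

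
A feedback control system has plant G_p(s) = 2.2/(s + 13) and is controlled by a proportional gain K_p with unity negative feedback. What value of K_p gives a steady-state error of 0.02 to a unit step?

For a type-0 loop with proportional control, e_ss = 1/(1 + K_p·G_p(0)).
G_p(0) = 0.1692. Require 1/(1 + K_p·0.1692) = 0.02, so 1 + 0.1692·K_p = 50.
K_p = (50 − 1)/0.1692 = 290.

K_p = 290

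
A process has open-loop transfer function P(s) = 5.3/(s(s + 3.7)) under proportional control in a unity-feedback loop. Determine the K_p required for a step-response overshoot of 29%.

K_p = 4.8

From %OS = 100·exp(−πζ/√(1−ζ²)) = 29%, ζ = −ln(0.29)/√(π²+ln²(0.29)) = 0.3666.
Characteristic equation s² + 3.7s + 5.3K_p = 0 gives ζ = 3.7/(2√(5.3K_p)).
Setting ζ = 0.3666: √(5.3K_p) = 3.7/(2·0.3666) = 5.046, so K_p = 25.47/5.3 = 4.8.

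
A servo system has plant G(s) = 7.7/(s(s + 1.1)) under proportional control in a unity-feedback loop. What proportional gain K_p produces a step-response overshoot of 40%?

From %OS = 100·exp(−πζ/√(1−ζ²)) = 40%, ζ = −ln(0.4)/√(π²+ln²(0.4)) = 0.28.
Characteristic equation s² + 1.1s + 7.7K_p = 0 gives ζ = 1.1/(2√(7.7K_p)).
Setting ζ = 0.28: √(7.7K_p) = 1.1/(2·0.28) = 1.964, so K_p = 3.858/7.7 = 0.501.

K_p = 0.501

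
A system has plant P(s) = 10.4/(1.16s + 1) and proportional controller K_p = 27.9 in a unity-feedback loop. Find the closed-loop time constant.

τ = 0.00398 s

Closed loop: T(s) = K_p·P/(1+K_p·P) = 290.2/(1.16s + 1 + 290.2), with pole at s = −(1 + 290.2)/1.16 = −251.
Closed-loop time constant τ = 1/251 = 0.00398 s.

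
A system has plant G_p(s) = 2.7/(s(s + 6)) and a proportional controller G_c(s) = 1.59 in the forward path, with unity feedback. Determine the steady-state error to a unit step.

0

The open loop G_c(s)G_p(s) has a pole at the origin (type 1), so the static position error constant is infinite and e_ss = 1/(1+∞) = 0.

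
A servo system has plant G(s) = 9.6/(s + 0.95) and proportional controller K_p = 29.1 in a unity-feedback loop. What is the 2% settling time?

T_s ≈ 0.0143 s

Closed-loop transfer function: T(s) = K_p·G(s)/(1 + K_p·G(s)) = 279.4/(s + 0.95 + 279.4) = 279.4/(s + 280.3).
Time constant τ = 1/280.3 = 0.003567 s, so the 2% settling time is about 4τ = 0.0143 s.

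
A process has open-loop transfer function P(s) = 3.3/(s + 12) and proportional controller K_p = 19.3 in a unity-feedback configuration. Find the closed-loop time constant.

τ = 0.0132 s

Closed-loop transfer function: T(s) = K_p·P(s)/(1 + K_p·P(s)) = 63.69/(s + 12 + 63.69) = 63.69/(s + 75.69).
Time constant τ = 1/75.69 = 0.0132 s.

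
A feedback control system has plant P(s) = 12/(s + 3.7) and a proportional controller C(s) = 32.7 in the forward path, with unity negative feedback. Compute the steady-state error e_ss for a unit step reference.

The loop is type 0. Static position error constant K_pos = C(0)·P(0) = 32.7·3.243 = 106.1.
Steady-state error to a unit step: e_ss = 1/(1+K_pos) = 1/107.1 = 0.00934.

0.00934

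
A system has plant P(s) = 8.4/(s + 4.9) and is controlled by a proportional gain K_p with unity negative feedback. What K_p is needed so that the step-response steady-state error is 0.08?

Steady-state error for a unit step on this type-0 loop is 1/(1 + K_p·P(0)).
P(0) = 1.714. Require 1/(1 + K_p·1.714) = 0.08, so 1 + 1.714·K_p = 12.5.
K_p = (12.5 − 1)/1.714 = 6.71.

K_p = 6.71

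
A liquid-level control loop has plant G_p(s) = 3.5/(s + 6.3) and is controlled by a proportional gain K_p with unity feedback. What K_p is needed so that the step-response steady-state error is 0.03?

K_p = 58.2

Steady-state error for a unit step on this type-0 loop is 1/(1 + K_p·G_p(0)).
G_p(0) = 0.5556. Require 1/(1 + K_p·0.5556) = 0.03, so 1 + 0.5556·K_p = 33.33.
K_p = (33.33 − 1)/0.5556 = 58.2.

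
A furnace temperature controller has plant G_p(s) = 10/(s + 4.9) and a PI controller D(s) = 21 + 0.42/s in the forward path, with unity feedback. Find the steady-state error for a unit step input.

The open loop D(s)G_p(s) has a pole at the origin (type 1), so the static position error constant is infinite and e_ss = 1/(1+∞) = 0.

0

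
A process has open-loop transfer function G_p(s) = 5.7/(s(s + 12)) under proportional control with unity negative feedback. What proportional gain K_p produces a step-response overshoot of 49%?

K_p = 129

From %OS = 100·exp(−πζ/√(1−ζ²)) = 49%, ζ = −ln(0.49)/√(π²+ln²(0.49)) = 0.2214.
Characteristic equation s² + 12s + 5.7K_p = 0 gives ζ = 12/(2√(5.7K_p)).
Setting ζ = 0.2214: √(5.7K_p) = 12/(2·0.2214) = 27.1, so K_p = 734.2/5.7 = 129.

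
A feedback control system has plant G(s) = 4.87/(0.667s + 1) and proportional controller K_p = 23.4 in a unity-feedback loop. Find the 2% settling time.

T_s ≈ 0.0232 s

Closed loop: T(s) = K_p·G/(1+K_p·G) = 114/(0.667s + 1 + 114), with pole at s = −(1 + 114)/0.667 = −172.4.
τ = 1/172.4 = 0.005802 s, so 2% settling time ≈ 4τ = 0.0232 s.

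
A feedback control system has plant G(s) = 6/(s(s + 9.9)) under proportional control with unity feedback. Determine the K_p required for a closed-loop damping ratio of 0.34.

Closed-loop characteristic equation: s² + 9.9s + K_p·6 = 0.
So ω_n = √(6K_p) and 2ζω_n = 9.9, giving ζ = 9.9/(2√(6K_p)).
Setting ζ = 0.34: √(6K_p) = 9.9/(2·0.34) = 14.56, so K_p = 212/6 = 35.3.

K_p = 35.3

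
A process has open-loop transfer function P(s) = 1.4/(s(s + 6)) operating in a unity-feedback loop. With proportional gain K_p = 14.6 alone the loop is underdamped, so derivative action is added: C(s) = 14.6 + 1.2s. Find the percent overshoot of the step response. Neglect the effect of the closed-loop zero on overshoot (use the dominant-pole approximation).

Forward path: (14.6 + 1.2s)·1.4/(s(s+6)). The closed-loop characteristic equation is s² + (6 + 1.4·1.2)s + 1.4·14.6 = 0.
That is s² + 7.68s + 20.44 = 0, so ω_n = 4.521 rad/s and ζ = 7.68/(2·4.521) = 0.8494.
%OS = 100·exp(−πζ/√(1−ζ²)) = 0.637%.

0.637%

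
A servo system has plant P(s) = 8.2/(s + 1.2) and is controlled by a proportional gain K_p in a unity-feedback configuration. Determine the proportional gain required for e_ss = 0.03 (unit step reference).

The loop is type 0, so e_ss(step) = 1/(1 + K_pos) with K_pos = K_p·P(0).
P(0) = 6.833. Require 1/(1 + K_p·6.833) = 0.03, so 1 + 6.833·K_p = 33.33.
K_p = (33.33 − 1)/6.833 = 4.73.

K_p = 4.73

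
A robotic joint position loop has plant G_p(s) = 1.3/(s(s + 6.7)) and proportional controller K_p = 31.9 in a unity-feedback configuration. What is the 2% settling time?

T_s ≈ 1.19 s

Closed-loop characteristic equation: s² + 6.7s + 41.47 = 0, so ω_n = 6.44 rad/s and ζ = 6.7/(2·6.44) = 0.5202.
2% settling time T_s ≈ 4/(ζω_n) = 4/3.35 = 1.19 s.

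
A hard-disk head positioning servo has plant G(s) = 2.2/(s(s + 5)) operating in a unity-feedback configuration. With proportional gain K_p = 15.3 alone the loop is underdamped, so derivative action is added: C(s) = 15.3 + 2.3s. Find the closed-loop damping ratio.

Forward path: (15.3 + 2.3s)·2.2/(s(s+5)). The closed-loop characteristic equation is s² + (5 + 2.2·2.3)s + 2.2·15.3 = 0.
That is s² + 10.06s + 33.66 = 0, so ω_n = 5.802 rad/s and ζ = 10.06/(2·5.802) = 0.867.

ζ = 0.867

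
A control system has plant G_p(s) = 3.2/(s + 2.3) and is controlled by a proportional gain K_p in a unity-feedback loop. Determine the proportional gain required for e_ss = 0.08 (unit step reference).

Steady-state error for a unit step on this type-0 loop is 1/(1 + K_p·G_p(0)).
G_p(0) = 1.391. Require 1/(1 + K_p·1.391) = 0.08, so 1 + 1.391·K_p = 12.5.
K_p = (12.5 − 1)/1.391 = 8.27.

K_p = 8.27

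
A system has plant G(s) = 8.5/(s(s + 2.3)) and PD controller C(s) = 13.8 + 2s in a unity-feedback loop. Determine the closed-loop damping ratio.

ζ = 0.891

Forward path: (13.8 + 2s)·8.5/(s(s+2.3)). The closed-loop characteristic equation is s² + (2.3 + 8.5·2)s + 8.5·13.8 = 0.
That is s² + 19.3s + 117.3 = 0, so ω_n = 10.83 rad/s and ζ = 19.3/(2·10.83) = 0.891.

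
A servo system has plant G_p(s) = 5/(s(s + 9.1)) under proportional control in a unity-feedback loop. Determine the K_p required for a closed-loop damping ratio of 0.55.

Closed-loop characteristic equation: s² + 9.1s + K_p·5 = 0.
So ω_n = √(5K_p) and 2ζω_n = 9.1, giving ζ = 9.1/(2√(5K_p)).
Setting ζ = 0.55: √(5K_p) = 9.1/(2·0.55) = 8.273, so K_p = 68.44/5 = 13.7.

K_p = 13.7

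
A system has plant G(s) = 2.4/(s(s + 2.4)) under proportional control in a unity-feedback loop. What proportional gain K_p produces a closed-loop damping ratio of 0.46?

Closed-loop characteristic equation: s² + 2.4s + K_p·2.4 = 0.
So ω_n = √(2.4K_p) and 2ζω_n = 2.4, giving ζ = 2.4/(2√(2.4K_p)).
Setting ζ = 0.46: √(2.4K_p) = 2.4/(2·0.46) = 2.609, so K_p = 6.805/2.4 = 2.84.

K_p = 2.84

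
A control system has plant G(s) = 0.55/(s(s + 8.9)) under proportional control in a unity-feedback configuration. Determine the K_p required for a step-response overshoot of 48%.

K_p = 696

From %OS = 100·exp(−πζ/√(1−ζ²)) = 48%, ζ = −ln(0.48)/√(π²+ln²(0.48)) = 0.2275.
Characteristic equation s² + 8.9s + 0.55K_p = 0 gives ζ = 8.9/(2√(0.55K_p)).
Setting ζ = 0.2275: √(0.55K_p) = 8.9/(2·0.2275) = 19.56, so K_p = 382.6/0.55 = 696.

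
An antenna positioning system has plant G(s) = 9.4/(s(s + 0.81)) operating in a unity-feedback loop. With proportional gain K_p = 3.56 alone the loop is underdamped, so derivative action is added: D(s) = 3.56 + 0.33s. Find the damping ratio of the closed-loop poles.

ζ = 0.338

Forward path: (3.56 + 0.33s)·9.4/(s(s+0.81)). The closed-loop characteristic equation is s² + (0.81 + 9.4·0.33)s + 9.4·3.56 = 0.
That is s² + 3.912s + 33.46 = 0, so ω_n = 5.785 rad/s and ζ = 3.912/(2·5.785) = 0.3381.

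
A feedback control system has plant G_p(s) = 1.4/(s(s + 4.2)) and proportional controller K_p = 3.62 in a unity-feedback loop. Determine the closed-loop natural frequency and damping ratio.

With unity feedback the closed-loop characteristic equation is s² + 4.2s + 3.62·1.4 = s² + 4.2s + 5.068 = 0.
Matching s² + 2ζω_n s + ω_n²: ω_n = √5.068 = 2.251 rad/s and 2ζω_n = 4.2, so ζ = 4.2/(2·2.251) = 0.933.

ω_n = 2.25 rad/s, ζ = 0.933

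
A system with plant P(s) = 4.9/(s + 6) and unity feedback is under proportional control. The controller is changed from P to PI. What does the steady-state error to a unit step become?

0

The integrator makes K_pos = lim_{s→0} C(s)G(s) infinite, so e_ss = 1/(1+K_pos) = 0.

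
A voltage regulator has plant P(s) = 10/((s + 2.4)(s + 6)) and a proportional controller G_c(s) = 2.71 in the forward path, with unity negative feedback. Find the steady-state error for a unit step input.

0.347

The loop is type 0. Static position error constant K_pos = G_c(0)·P(0) = 2.71·0.6944 = 1.882.
Steady-state error to a unit step: e_ss = 1/(1+K_pos) = 1/2.882 = 0.347.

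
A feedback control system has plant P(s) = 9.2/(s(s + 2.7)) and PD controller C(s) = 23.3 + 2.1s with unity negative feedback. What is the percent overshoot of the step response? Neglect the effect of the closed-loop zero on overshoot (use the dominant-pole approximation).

2.78%

Forward path: (23.3 + 2.1s)·9.2/(s(s+2.7)). The closed-loop characteristic equation is s² + (2.7 + 9.2·2.1)s + 9.2·23.3 = 0.
That is s² + 22.02s + 214.4 = 0, so ω_n = 14.64 rad/s and ζ = 22.02/(2·14.64) = 0.752.
%OS = 100·exp(−πζ/√(1−ζ²)) = 2.78%.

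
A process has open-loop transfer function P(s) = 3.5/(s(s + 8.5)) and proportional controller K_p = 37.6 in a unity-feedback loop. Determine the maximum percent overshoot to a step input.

28.6%

The closed-loop denominator s² + 8.5s + 131.6 gives ω_n = √131.6 = 11.47 and ζ = 8.5/(2ω_n) = 0.3705.
%OS = 100·exp(−πζ/√(1−ζ²)) = 100·exp(−π·0.3705/√0.8627) = 28.6%.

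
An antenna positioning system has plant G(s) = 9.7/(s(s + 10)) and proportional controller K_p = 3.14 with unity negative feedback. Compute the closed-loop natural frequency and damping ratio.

ω_n = 5.52 rad/s, ζ = 0.906

1 + K_p·G(s) = 0 gives s² + 10s + 30.46 = 0.
Matching s² + 2ζω_n s + ω_n²: ω_n = √30.46 = 5.519 rad/s and 2ζω_n = 10, so ζ = 10/(2·5.519) = 0.906.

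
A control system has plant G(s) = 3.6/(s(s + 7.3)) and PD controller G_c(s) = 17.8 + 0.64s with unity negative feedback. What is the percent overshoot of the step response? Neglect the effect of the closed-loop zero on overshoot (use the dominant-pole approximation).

9.49%

Forward path: (17.8 + 0.64s)·3.6/(s(s+7.3)). The closed-loop characteristic equation is s² + (7.3 + 3.6·0.64)s + 3.6·17.8 = 0.
That is s² + 9.604s + 64.08 = 0, so ω_n = 8.005 rad/s and ζ = 9.604/(2·8.005) = 0.5999.
%OS = 100·exp(−πζ/√(1−ζ²)) = 9.49%.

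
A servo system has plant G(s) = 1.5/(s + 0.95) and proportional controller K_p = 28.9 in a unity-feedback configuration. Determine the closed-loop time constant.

Closed-loop transfer function: T(s) = K_p·G(s)/(1 + K_p·G(s)) = 43.35/(s + 0.95 + 43.35) = 43.35/(s + 44.3).
Time constant τ = 1/44.3 = 0.0226 s.

τ = 0.0226 s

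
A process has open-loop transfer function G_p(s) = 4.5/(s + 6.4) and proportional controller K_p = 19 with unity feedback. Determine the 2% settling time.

Closed-loop transfer function: T(s) = K_p·G_p(s)/(1 + K_p·G_p(s)) = 85.5/(s + 6.4 + 85.5) = 85.5/(s + 91.9).
Time constant τ = 1/91.9 = 0.01088 s, so the 2% settling time is about 4τ = 0.0435 s.

T_s ≈ 0.0435 s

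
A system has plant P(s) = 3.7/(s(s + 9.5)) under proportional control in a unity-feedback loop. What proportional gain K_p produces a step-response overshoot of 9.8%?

K_p = 17.3

From %OS = 100·exp(−πζ/√(1−ζ²)) = 9.8%, ζ = −ln(0.098)/√(π²+ln²(0.098)) = 0.5945.
Characteristic equation s² + 9.5s + 3.7K_p = 0 gives ζ = 9.5/(2√(3.7K_p)).
Setting ζ = 0.5945: √(3.7K_p) = 9.5/(2·0.5945) = 7.99, so K_p = 63.84/3.7 = 17.3.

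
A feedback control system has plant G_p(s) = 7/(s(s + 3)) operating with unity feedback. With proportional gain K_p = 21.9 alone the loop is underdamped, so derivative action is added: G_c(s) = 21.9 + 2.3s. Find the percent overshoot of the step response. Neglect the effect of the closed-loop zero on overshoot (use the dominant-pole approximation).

2.22%

Forward path: (21.9 + 2.3s)·7/(s(s+3)). The closed-loop characteristic equation is s² + (3 + 7·2.3)s + 7·21.9 = 0.
That is s² + 19.1s + 153.3 = 0, so ω_n = 12.38 rad/s and ζ = 19.1/(2·12.38) = 0.7713.
%OS = 100·exp(−πζ/√(1−ζ²)) = 2.22%.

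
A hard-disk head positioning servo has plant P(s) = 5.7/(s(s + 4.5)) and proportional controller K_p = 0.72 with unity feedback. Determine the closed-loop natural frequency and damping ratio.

ω_n = 2.03 rad/s, ζ = 1.11

The closed-loop denominator is s(s+4.5) + 0.72·5.7 = s² + 4.5s + 4.104.
So ω_n² = 4.104 ⇒ ω_n = 2.026 rad/s, and ζ = 4.5/(2ω_n) = 1.11.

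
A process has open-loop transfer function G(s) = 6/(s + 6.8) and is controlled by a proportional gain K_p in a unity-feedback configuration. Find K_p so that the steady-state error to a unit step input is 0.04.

Steady-state error for a unit step on this type-0 loop is 1/(1 + K_p·G(0)).
G(0) = 0.8824. Require 1/(1 + K_p·0.8824) = 0.04, so 1 + 0.8824·K_p = 25.
K_p = (25 − 1)/0.8824 = 27.2.

K_p = 27.2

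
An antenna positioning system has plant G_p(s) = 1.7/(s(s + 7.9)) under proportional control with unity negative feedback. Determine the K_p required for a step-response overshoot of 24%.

K_p = 53.7

From %OS = 100·exp(−πζ/√(1−ζ²)) = 24%, ζ = −ln(0.24)/√(π²+ln²(0.24)) = 0.4136.
Characteristic equation s² + 7.9s + 1.7K_p = 0 gives ζ = 7.9/(2√(1.7K_p)).
Setting ζ = 0.4136: √(1.7K_p) = 7.9/(2·0.4136) = 9.55, so K_p = 91.21/1.7 = 53.7.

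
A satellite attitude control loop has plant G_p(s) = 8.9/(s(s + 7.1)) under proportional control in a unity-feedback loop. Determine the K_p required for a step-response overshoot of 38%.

From %OS = 100·exp(−πζ/√(1−ζ²)) = 38%, ζ = −ln(0.38)/√(π²+ln²(0.38)) = 0.2943.
Characteristic equation s² + 7.1s + 8.9K_p = 0 gives ζ = 7.1/(2√(8.9K_p)).
Setting ζ = 0.2943: √(8.9K_p) = 7.1/(2·0.2943) = 12.06, so K_p = 145.5/8.9 = 16.3.

K_p = 16.3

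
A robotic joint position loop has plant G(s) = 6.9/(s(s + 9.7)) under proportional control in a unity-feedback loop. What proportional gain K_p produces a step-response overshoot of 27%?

From %OS = 100·exp(−πζ/√(1−ζ²)) = 27%, ζ = −ln(0.27)/√(π²+ln²(0.27)) = 0.3847.
Characteristic equation s² + 9.7s + 6.9K_p = 0 gives ζ = 9.7/(2√(6.9K_p)).
Setting ζ = 0.3847: √(6.9K_p) = 9.7/(2·0.3847) = 12.61, so K_p = 158.9/6.9 = 23.

K_p = 23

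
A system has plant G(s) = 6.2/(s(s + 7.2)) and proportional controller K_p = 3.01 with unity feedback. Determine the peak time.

From 1 + K_pG(s) = 0: s² + 7.2s + 18.66 = 0 ⇒ ω_n = 4.32, ζ = 0.8333.
Damped frequency ω_d = ω_n√(1−ζ²) = 2.388 rad/s, so peak time T_p = π/ω_d = 1.32 s.

T_p = 1.32 s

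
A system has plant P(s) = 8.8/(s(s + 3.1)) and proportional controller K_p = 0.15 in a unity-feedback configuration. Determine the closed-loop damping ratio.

ζ = 1.35

With unity feedback the closed-loop characteristic equation is s² + 3.1s + 0.15·8.8 = s² + 3.1s + 1.32 = 0.
Matching s² + 2ζω_n s + ω_n²: ω_n = √1.32 = 1.149 rad/s and 2ζω_n = 3.1, so ζ = 3.1/(2·1.149) = 1.35.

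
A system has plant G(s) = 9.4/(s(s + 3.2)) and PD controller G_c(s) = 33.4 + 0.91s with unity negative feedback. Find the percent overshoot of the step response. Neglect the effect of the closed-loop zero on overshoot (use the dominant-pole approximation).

Forward path: (33.4 + 0.91s)·9.4/(s(s+3.2)). The closed-loop characteristic equation is s² + (3.2 + 9.4·0.91)s + 9.4·33.4 = 0.
That is s² + 11.75s + 314 = 0, so ω_n = 17.72 rad/s and ζ = 11.75/(2·17.72) = 0.3317.
%OS = 100·exp(−πζ/√(1−ζ²)) = 33.1%.

33.1%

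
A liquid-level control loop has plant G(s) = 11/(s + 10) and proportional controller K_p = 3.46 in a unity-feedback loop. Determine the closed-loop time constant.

τ = 0.0208 s

Closed-loop transfer function: T(s) = K_p·G(s)/(1 + K_p·G(s)) = 38.06/(s + 10 + 38.06) = 38.06/(s + 48.06).
Time constant τ = 1/48.06 = 0.0208 s.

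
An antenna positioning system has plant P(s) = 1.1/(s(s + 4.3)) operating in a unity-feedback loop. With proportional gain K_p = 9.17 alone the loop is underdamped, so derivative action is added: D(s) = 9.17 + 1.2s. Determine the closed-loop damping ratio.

ζ = 0.885

Forward path: (9.17 + 1.2s)·1.1/(s(s+4.3)). The closed-loop characteristic equation is s² + (4.3 + 1.1·1.2)s + 1.1·9.17 = 0.
That is s² + 5.62s + 10.09 = 0, so ω_n = 3.176 rad/s and ζ = 5.62/(2·3.176) = 0.8848.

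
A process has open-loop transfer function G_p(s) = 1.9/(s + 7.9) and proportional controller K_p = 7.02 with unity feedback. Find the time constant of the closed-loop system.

Closed-loop transfer function: T(s) = K_p·G_p(s)/(1 + K_p·G_p(s)) = 13.34/(s + 7.9 + 13.34) = 13.34/(s + 21.24).
Time constant τ = 1/21.24 = 0.0471 s.

τ = 0.0471 s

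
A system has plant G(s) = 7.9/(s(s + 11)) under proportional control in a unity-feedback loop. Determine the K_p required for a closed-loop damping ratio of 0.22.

Closed-loop characteristic equation: s² + 11s + K_p·7.9 = 0.
So ω_n = √(7.9K_p) and 2ζω_n = 11, giving ζ = 11/(2√(7.9K_p)).
Setting ζ = 0.22: √(7.9K_p) = 11/(2·0.22) = 25, so K_p = 625/7.9 = 79.1.

K_p = 79.1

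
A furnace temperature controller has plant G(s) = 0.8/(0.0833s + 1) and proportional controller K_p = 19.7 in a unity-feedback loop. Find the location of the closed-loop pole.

s = -201.2

Closed loop: T(s) = K_p·G/(1+K_p·G) = 15.76/(0.0833s + 1 + 15.76), with pole at s = −(1 + 15.76)/0.0833 = −201.2.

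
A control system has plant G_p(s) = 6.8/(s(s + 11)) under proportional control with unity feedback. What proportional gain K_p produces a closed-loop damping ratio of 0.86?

Closed-loop characteristic equation: s² + 11s + K_p·6.8 = 0.
So ω_n = √(6.8K_p) and 2ζω_n = 11, giving ζ = 11/(2√(6.8K_p)).
Setting ζ = 0.86: √(6.8K_p) = 11/(2·0.86) = 6.395, so K_p = 40.9/6.8 = 6.01.

K_p = 6.01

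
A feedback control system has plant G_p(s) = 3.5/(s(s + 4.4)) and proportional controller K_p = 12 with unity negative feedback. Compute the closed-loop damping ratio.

ζ = 0.339

With unity feedback the closed-loop characteristic equation is s² + 4.4s + 12·3.5 = s² + 4.4s + 42 = 0.
Matching s² + 2ζω_n s + ω_n²: ω_n = √42 = 6.481 rad/s and 2ζω_n = 4.4, so ζ = 4.4/(2·6.481) = 0.339.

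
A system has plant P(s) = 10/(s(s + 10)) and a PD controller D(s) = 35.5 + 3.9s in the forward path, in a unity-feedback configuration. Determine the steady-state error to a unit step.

0

The open loop D(s)P(s) has a pole at the origin (type 1), so the static position error constant is infinite and e_ss = 1/(1+∞) = 0.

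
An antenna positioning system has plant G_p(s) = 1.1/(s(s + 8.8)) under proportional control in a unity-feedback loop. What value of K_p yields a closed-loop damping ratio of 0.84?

Closed-loop characteristic equation: s² + 8.8s + K_p·1.1 = 0.
So ω_n = √(1.1K_p) and 2ζω_n = 8.8, giving ζ = 8.8/(2√(1.1K_p)).
Setting ζ = 0.84: √(1.1K_p) = 8.8/(2·0.84) = 5.238, so K_p = 27.44/1.1 = 24.9.

K_p = 24.9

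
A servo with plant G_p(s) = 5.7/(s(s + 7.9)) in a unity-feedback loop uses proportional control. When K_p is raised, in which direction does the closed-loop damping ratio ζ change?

ζ = 7.9/(2√(5.7K_p)); increasing K_p raises the denominator, so ζ falls.

decrease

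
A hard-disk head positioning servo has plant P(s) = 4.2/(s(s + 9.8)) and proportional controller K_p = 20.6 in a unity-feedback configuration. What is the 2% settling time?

T_s ≈ 0.816 s

Closed-loop characteristic equation: s² + 9.8s + 86.52 = 0, so ω_n = 9.302 rad/s and ζ = 9.8/(2·9.302) = 0.5268.
2% settling time T_s ≈ 4/(ζω_n) = 4/4.9 = 0.816 s.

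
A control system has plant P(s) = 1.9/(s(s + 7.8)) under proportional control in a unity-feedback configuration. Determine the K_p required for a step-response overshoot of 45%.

K_p = 132

From %OS = 100·exp(−πζ/√(1−ζ²)) = 45%, ζ = −ln(0.45)/√(π²+ln²(0.45)) = 0.2463.
Characteristic equation s² + 7.8s + 1.9K_p = 0 gives ζ = 7.8/(2√(1.9K_p)).
Setting ζ = 0.2463: √(1.9K_p) = 7.8/(2·0.2463) = 15.83, so K_p = 250.6/1.9 = 132.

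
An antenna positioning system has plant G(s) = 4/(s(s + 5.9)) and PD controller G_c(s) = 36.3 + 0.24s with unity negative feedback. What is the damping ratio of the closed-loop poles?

ζ = 0.285

Forward path: (36.3 + 0.24s)·4/(s(s+5.9)). The closed-loop characteristic equation is s² + (5.9 + 4·0.24)s + 4·36.3 = 0.
That is s² + 6.86s + 145.2 = 0, so ω_n = 12.05 rad/s and ζ = 6.86/(2·12.05) = 0.2846.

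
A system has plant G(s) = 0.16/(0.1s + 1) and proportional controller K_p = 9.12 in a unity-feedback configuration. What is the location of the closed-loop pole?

Closed loop: T(s) = K_p·G/(1+K_p·G) = 1.459/(0.1s + 1 + 1.459), with pole at s = −(1 + 1.459)/0.1 = −24.59.

s = -24.59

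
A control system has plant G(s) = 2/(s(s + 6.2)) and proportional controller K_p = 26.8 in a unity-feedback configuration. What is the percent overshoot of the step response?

23%

The closed-loop denominator s² + 6.2s + 53.6 gives ω_n = √53.6 = 7.321 and ζ = 6.2/(2ω_n) = 0.4234.
%OS = 100·exp(−πζ/√(1−ζ²)) = 100·exp(−π·0.4234/√0.8207) = 23%.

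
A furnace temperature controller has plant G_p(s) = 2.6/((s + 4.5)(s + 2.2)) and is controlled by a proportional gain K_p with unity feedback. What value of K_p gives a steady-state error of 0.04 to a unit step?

K_p = 91.4

For a type-0 loop with proportional control, e_ss = 1/(1 + K_p·G_p(0)).
G_p(0) = 0.2626. Require 1/(1 + K_p·0.2626) = 0.04, so 1 + 0.2626·K_p = 25.
K_p = (25 − 1)/0.2626 = 91.4.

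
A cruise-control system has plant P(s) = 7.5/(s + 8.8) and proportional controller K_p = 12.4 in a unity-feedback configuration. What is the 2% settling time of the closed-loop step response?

T_s ≈ 0.0393 s

Closed-loop transfer function: T(s) = K_p·P(s)/(1 + K_p·P(s)) = 93/(s + 8.8 + 93) = 93/(s + 101.8).
Time constant τ = 1/101.8 = 0.009823 s, so the 2% settling time is about 4τ = 0.0393 s.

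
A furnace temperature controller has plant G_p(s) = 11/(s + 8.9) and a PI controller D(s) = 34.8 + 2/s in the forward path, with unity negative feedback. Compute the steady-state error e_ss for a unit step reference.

0

The open loop D(s)G_p(s) has a pole at the origin (type 1), so the static position error constant is infinite and e_ss = 1/(1+∞) = 0.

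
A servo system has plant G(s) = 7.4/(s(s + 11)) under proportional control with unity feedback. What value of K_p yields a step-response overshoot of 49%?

K_p = 83.4

From %OS = 100·exp(−πζ/√(1−ζ²)) = 49%, ζ = −ln(0.49)/√(π²+ln²(0.49)) = 0.2214.
Characteristic equation s² + 11s + 7.4K_p = 0 gives ζ = 11/(2√(7.4K_p)).
Setting ζ = 0.2214: √(7.4K_p) = 11/(2·0.2214) = 24.84, so K_p = 617/7.4 = 83.4.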